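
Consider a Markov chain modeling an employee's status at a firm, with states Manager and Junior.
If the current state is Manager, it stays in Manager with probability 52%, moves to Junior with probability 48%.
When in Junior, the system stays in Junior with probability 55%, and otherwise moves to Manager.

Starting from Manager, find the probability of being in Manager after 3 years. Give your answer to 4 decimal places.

0.4840

Propagate the distribution vector 3 years from Manager.
After 0 years: (1.0000, 0.0000)
After 1 year: (0.5200, 0.4800)
After 2 years: (0.4864, 0.5136)
After 3 years: (0.4840, 0.5160)
P(in Manager after 3 years) = 0.4840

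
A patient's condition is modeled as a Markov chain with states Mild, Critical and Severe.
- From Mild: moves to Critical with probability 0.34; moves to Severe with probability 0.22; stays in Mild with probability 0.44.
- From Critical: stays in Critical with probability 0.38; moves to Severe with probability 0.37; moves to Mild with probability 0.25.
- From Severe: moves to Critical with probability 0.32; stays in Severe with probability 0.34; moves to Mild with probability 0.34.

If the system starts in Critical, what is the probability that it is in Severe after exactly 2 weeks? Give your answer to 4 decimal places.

0.3214

Sum over the intermediate state after 1 week:
P = P(Critical→Mild)·P(Mild→Severe) + P(Critical→Critical)·P(Critical→Severe) + P(Critical→Severe)·P(Severe→Severe)
  = 0.25×0.22 + 0.38×0.37 + 0.37×0.34
  = 0.0550 + 0.1406 + 0.1258 = 0.3214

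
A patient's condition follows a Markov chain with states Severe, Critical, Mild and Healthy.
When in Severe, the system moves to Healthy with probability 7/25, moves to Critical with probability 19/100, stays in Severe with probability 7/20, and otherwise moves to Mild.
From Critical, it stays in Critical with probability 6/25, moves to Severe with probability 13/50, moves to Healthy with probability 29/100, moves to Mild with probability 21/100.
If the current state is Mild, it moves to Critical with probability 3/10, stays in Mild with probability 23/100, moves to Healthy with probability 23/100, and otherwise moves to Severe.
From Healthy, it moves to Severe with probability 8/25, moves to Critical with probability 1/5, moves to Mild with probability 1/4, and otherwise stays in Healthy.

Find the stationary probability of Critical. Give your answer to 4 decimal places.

Let the stationary distribution be π with π = πP and π_1 + π_2 + π_3 + π_4 = 1.
π_1 = 0.35·π_1 + 0.26·π_2 + 0.24·π_3 + 0.32·π_4
π_2 = 0.19·π_1 + 0.24·π_2 + 0.3·π_3 + 0.2·π_4
π_3 = 0.18·π_1 + 0.21·π_2 + 0.23·π_3 + 0.25·π_4
Solving with the normalization constraint gives π = (0.2980, 0.2277, 0.2157, 0.2586).
So the stationary probability of Critical is 0.2277.

0.2277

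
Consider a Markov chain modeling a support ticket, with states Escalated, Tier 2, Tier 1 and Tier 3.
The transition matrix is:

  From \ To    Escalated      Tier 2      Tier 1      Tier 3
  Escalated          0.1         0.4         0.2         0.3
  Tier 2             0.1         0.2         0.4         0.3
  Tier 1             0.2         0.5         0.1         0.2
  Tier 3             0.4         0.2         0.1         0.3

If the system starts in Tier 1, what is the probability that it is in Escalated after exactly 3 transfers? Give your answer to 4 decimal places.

Propagate the distribution vector 3 transfers from Tier 1.
After 0 transfers: (0.0000, 0.0000, 1.0000, 0.0000)
After 1 transfer: (0.2000, 0.5000, 0.1000, 0.2000)
After 2 transfers: (0.1700, 0.2700, 0.2700, 0.2900)
After 3 transfers: (0.2140, 0.3150, 0.1980, 0.2730)
P(in Escalated after 3 transfers) = 0.2140

0.2140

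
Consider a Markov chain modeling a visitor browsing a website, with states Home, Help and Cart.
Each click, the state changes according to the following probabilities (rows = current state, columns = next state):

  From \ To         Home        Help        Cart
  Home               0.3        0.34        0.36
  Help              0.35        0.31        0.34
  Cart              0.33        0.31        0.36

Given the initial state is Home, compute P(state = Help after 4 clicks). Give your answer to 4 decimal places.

0.3198

Propagate the distribution vector 4 clicks from Home.
After 0 clicks: (1.0000, 0.0000, 0.0000)
After 1 click: (0.3000, 0.3400, 0.3600)
After 2 clicks: (0.3278, 0.3190, 0.3532)
After 3 clicks: (0.3265, 0.3198, 0.3536)
After 4 clicks: (0.3266, 0.3198, 0.3536)
P(in Help after 4 clicks) = 0.3198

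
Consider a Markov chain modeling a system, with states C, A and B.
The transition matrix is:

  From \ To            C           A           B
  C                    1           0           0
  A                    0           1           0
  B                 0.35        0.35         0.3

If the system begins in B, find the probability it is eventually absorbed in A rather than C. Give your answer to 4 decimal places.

0.5000

Let h(s) be the probability of absorption at A starting from transient state s. Then h(A) = 1 and h(C) = 0. By first-step analysis:
h(B) = 0.35·0 + 0.35·1 + 0.3·h(B)
Solving: h(B) = 0.5000.
Starting from B, the probability is 0.5000.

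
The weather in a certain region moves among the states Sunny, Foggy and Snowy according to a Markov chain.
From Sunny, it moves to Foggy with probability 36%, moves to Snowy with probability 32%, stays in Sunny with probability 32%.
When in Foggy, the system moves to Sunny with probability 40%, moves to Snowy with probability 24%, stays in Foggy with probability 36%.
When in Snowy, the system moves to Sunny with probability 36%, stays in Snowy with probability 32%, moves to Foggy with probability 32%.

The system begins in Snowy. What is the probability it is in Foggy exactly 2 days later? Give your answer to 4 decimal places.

0.3472

Sum over the intermediate state after 1 day:
P = P(Snowy→Sunny)·P(Sunny→Foggy) + P(Snowy→Foggy)·P(Foggy→Foggy) + P(Snowy→Snowy)·P(Snowy→Foggy)
  = 0.36×0.36 + 0.32×0.36 + 0.32×0.32
  = 0.1296 + 0.1152 + 0.1024 = 0.3472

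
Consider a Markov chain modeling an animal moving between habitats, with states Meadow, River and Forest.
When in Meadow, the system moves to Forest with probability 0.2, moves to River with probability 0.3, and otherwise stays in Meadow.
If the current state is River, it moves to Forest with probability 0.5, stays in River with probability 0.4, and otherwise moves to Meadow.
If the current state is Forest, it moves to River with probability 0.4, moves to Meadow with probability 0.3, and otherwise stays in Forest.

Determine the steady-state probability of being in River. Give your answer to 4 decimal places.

Let the stationary distribution be π with π = πP and π_1 + π_2 + π_3 = 1.
π_1 = 0.5·π_1 + 0.1·π_2 + 0.3·π_3
π_2 = 0.3·π_1 + 0.4·π_2 + 0.4·π_3
Solving with the normalization constraint gives π = (0.2821, 0.3718, 0.3462).
So the stationary probability of River is 0.3718.

0.3718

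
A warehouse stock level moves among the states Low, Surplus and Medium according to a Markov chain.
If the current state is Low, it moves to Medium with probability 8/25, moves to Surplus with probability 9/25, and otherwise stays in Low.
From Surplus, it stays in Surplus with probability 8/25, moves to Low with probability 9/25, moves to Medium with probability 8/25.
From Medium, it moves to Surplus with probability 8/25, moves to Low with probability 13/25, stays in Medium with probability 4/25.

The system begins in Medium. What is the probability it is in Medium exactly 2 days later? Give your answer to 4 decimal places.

Sum over the intermediate state after 1 day:
P = P(Medium→Low)·P(Low→Medium) + P(Medium→Surplus)·P(Surplus→Medium) + P(Medium→Medium)·P(Medium→Medium)
  = 0.52×0.32 + 0.32×0.32 + 0.16×0.16
  = 0.1664 + 0.1024 + 0.0256 = 0.2944

0.2944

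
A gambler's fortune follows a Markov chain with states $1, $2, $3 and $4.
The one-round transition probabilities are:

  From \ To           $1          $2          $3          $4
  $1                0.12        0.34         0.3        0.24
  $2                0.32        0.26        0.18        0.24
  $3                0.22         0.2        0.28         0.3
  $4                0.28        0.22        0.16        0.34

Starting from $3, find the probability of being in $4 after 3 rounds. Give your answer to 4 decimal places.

0.2824

Propagate the distribution vector 3 rounds from $3.
After 0 rounds: (0.0000, 0.0000, 1.0000, 0.0000)
After 1 round: (0.2200, 0.2000, 0.2800, 0.3000)
After 2 rounds: (0.2360, 0.2488, 0.2284, 0.2868)
After 3 rounds: (0.2385, 0.2537, 0.2254, 0.2824)
P(in $4 after 3 rounds) = 0.2824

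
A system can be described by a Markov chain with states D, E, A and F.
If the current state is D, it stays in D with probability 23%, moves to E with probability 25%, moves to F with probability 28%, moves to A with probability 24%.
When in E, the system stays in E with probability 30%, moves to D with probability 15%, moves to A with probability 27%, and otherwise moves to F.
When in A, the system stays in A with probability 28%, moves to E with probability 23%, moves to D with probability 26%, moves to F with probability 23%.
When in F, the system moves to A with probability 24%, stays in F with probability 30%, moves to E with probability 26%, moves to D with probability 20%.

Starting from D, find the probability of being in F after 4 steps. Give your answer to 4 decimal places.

Propagate the distribution vector 4 steps from D.
After 0 steps: (1.0000, 0.0000, 0.0000, 0.0000)
After 1 step: (0.2300, 0.2500, 0.2400, 0.2800)
After 2 steps: (0.2088, 0.2605, 0.2571, 0.2736)
After 3 steps: (0.2087, 0.2606, 0.2581, 0.2726)
After 4 steps: (0.2087, 0.2606, 0.2581, 0.2725)
P(in F after 4 steps) = 0.2725

0.2725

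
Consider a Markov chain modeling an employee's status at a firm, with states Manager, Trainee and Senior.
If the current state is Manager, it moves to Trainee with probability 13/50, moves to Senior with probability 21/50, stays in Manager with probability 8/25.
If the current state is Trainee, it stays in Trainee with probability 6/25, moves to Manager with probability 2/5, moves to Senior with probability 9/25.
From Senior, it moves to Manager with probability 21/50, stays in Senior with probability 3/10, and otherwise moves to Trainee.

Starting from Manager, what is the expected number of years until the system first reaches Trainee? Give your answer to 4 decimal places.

Let t(s) be the expected number of years to first reach Trainee from state s, with t(Trainee) = 0. Conditioning on the first year:
t(Manager) = 1 + 0.32·t(Manager) + 0.42·t(Senior)
t(Senior) = 1 + 0.42·t(Manager) + 0.3·t(Senior)
Solving: t(Manager) = 3.7383, t(Senior) = 3.6716.
Expected years from Manager to Trainee: 3.7383.

3.7383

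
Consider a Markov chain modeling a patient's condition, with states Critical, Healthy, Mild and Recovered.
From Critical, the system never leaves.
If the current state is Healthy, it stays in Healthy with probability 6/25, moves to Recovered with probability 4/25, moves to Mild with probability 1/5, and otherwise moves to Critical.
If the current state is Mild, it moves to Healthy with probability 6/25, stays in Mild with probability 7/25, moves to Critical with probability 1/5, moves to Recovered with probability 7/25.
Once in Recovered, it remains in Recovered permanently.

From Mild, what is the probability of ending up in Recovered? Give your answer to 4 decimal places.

Let h(s) be the probability of absorption at Recovered starting from transient state s. Then h(Recovered) = 1 and h(Critical) = 0. By first-step analysis:
h(Healthy) = 0.4·0 + 0.24·h(Healthy) + 0.2·h(Mild) + 0.16·1
h(Mild) = 0.2·0 + 0.24·h(Healthy) + 0.28·h(Mild) + 0.28·1
Solving: h(Healthy) = 0.3429, h(Mild) = 0.5032.
Starting from Mild, the probability is 0.5032.

0.5032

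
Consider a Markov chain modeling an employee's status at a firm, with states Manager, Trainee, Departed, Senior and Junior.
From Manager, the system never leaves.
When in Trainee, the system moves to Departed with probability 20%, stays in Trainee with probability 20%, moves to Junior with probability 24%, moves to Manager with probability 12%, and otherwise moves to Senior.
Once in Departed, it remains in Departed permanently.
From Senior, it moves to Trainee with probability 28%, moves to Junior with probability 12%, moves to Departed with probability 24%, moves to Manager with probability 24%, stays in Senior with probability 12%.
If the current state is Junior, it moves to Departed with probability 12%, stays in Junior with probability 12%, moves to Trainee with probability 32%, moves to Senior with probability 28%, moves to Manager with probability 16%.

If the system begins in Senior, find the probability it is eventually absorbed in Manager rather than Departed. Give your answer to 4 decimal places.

0.4814

Let h(s) be the probability of absorption at Manager starting from transient state s. Then h(Manager) = 1 and h(Departed) = 0. By first-step analysis:
h(Trainee) = 0.12·1 + 0.2·h(Trainee) + 0.2·0 + 0.24·h(Senior) + 0.24·h(Junior)
h(Senior) = 0.24·1 + 0.28·h(Trainee) + 0.24·0 + 0.12·h(Senior) + 0.12·h(Junior)
h(Junior) = 0.16·1 + 0.32·h(Trainee) + 0.12·0 + 0.28·h(Senior) + 0.12·h(Junior)
Solving: h(Trainee) = 0.4433, h(Senior) = 0.4814, h(Junior) = 0.4962.
Starting from Senior, the probability is 0.4814.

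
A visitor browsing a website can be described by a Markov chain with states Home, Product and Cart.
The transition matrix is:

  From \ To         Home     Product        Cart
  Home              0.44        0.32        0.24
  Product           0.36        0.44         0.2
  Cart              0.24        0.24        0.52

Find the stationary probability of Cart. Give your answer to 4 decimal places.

0.3147

Let the stationary distribution be π with π = πP and π_1 + π_2 + π_3 = 1.
π_1 = 0.44·π_1 + 0.36·π_2 + 0.24·π_3
π_2 = 0.32·π_1 + 0.44·π_2 + 0.24·π_3
Solving with the normalization constraint gives π = (0.3503, 0.3350, 0.3147).
So the stationary probability of Cart is 0.3147.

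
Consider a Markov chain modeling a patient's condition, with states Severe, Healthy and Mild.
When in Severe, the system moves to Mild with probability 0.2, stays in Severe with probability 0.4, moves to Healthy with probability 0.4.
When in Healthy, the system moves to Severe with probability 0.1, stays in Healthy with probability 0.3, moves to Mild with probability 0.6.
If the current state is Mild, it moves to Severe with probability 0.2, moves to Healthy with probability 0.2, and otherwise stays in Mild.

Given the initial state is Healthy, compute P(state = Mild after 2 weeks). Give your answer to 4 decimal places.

0.5600

Sum over the intermediate state after 1 week:
P = P(Healthy→Severe)·P(Severe→Mild) + P(Healthy→Healthy)·P(Healthy→Mild) + P(Healthy→Mild)·P(Mild→Mild)
  = 0.1×0.2 + 0.3×0.6 + 0.6×0.6
  = 0.0200 + 0.1800 + 0.3600 = 0.5600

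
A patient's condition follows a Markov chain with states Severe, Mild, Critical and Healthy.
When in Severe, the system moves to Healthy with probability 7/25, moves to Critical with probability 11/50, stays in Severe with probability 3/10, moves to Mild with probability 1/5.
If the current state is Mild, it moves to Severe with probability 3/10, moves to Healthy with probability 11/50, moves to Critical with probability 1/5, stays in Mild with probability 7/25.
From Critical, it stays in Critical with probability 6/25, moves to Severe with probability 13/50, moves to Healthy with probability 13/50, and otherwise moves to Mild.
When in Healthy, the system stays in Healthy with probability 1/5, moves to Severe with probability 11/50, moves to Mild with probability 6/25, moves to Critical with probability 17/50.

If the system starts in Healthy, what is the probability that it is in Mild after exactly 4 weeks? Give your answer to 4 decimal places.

0.2387

Propagate the distribution vector 4 weeks from Healthy.
After 0 weeks: (0.0000, 0.0000, 0.0000, 1.0000)
After 1 week: (0.2200, 0.2400, 0.3400, 0.2000)
After 2 weeks: (0.2704, 0.2408, 0.2460, 0.2428)
After 3 weeks: (0.2707, 0.2388, 0.2492, 0.2412)
After 4 weeks: (0.2707, 0.2387, 0.2492, 0.2414)
P(in Mild after 4 weeks) = 0.2387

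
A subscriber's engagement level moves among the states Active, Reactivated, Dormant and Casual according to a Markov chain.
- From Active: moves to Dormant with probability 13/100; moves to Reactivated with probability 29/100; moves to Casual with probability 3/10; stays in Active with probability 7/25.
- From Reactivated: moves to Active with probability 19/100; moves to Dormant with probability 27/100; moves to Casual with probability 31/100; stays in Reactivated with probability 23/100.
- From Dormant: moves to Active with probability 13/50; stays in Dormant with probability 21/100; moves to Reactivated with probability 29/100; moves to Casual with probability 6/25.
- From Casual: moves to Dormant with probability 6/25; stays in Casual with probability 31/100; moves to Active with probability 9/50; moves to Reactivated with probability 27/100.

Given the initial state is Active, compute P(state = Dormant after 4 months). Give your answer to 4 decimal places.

Propagate the distribution vector 4 months from Active.
After 0 months: (1.0000, 0.0000, 0.0000, 0.0000)
After 1 month: (0.2800, 0.2900, 0.1300, 0.3000)
After 2 months: (0.2213, 0.2666, 0.2140, 0.2981)
After 3 months: (0.2219, 0.2680, 0.2172, 0.2928)
After 4 months: (0.2223, 0.2681, 0.2171, 0.2926)
P(in Dormant after 4 months) = 0.2171

0.2171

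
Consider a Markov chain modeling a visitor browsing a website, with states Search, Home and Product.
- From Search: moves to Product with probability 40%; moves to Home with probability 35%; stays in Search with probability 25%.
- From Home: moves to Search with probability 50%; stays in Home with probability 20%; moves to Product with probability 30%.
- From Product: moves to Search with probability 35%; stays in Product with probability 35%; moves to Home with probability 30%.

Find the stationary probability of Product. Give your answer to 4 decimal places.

0.3534

Let the stationary distribution be π with π = πP and π_1 + π_2 + π_3 = 1.
π_1 = 0.25·π_1 + 0.5·π_2 + 0.35·π_3
π_2 = 0.35·π_1 + 0.2·π_2 + 0.3·π_3
Solving with the normalization constraint gives π = (0.3576, 0.2890, 0.3534).
So the stationary probability of Product is 0.3534.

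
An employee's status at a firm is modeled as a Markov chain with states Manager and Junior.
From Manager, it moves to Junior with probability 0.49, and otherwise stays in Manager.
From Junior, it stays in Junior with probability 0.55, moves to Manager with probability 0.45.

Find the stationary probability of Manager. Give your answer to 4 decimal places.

0.4787

Let the stationary distribution be π with π = πP and π_1 + π_2 = 1.
π_1 = 0.51·π_1 + 0.45·π_2
Solving with the normalization constraint gives π = (0.4787, 0.5213).
So the stationary probability of Manager is 0.4787.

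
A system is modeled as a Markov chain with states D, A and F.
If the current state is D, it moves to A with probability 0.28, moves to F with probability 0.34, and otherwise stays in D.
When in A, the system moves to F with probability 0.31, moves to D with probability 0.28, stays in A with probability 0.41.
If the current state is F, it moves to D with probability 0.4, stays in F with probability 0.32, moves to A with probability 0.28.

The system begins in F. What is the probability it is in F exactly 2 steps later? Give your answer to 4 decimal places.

0.3252

Sum over the intermediate state after 1 step:
P = P(F→D)·P(D→F) + P(F→A)·P(A→F) + P(F→F)·P(F→F)
  = 0.4×0.34 + 0.28×0.31 + 0.32×0.32
  = 0.1360 + 0.0868 + 0.1024 = 0.3252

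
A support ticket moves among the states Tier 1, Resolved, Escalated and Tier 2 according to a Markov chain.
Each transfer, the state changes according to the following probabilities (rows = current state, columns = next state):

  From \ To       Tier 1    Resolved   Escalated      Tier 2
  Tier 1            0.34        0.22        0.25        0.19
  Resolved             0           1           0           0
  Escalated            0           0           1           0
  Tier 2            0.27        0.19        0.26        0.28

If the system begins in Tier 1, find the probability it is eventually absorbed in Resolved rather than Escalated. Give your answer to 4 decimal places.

Let h(s) be the probability of absorption at Resolved starting from transient state s. Then h(Resolved) = 1 and h(Escalated) = 0. By first-step analysis:
h(Tier 1) = 0.34·h(Tier 1) + 0.22·1 + 0.25·0 + 0.19·h(Tier 2)
h(Tier 2) = 0.27·h(Tier 1) + 0.19·1 + 0.26·0 + 0.28·h(Tier 2)
Solving: h(Tier 1) = 0.4588, h(Tier 2) = 0.4360.
Starting from Tier 1, the probability is 0.4588.

0.4588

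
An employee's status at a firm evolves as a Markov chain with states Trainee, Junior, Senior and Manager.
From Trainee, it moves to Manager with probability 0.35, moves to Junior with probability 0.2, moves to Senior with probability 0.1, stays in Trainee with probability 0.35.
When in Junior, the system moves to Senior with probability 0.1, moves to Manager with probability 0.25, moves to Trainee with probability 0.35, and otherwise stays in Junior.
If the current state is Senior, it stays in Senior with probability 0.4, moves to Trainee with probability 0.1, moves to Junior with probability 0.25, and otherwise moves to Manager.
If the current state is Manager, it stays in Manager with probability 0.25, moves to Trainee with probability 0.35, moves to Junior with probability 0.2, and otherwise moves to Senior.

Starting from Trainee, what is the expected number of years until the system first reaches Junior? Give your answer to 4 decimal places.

4.7779

Let t(s) be the expected number of years to first reach Junior from state s, with t(Junior) = 0. Conditioning on the first year:
t(Trainee) = 1 + 0.35·t(Trainee) + 0.1·t(Senior) + 0.35·t(Manager)
t(Senior) = 1 + 0.1·t(Trainee) + 0.4·t(Senior) + 0.25·t(Manager)
t(Manager) = 1 + 0.35·t(Trainee) + 0.2·t(Senior) + 0.25·t(Manager)
Solving: t(Trainee) = 4.7779, t(Senior) = 4.4410, t(Manager) = 4.7473.
Expected years from Trainee to Junior: 4.7779.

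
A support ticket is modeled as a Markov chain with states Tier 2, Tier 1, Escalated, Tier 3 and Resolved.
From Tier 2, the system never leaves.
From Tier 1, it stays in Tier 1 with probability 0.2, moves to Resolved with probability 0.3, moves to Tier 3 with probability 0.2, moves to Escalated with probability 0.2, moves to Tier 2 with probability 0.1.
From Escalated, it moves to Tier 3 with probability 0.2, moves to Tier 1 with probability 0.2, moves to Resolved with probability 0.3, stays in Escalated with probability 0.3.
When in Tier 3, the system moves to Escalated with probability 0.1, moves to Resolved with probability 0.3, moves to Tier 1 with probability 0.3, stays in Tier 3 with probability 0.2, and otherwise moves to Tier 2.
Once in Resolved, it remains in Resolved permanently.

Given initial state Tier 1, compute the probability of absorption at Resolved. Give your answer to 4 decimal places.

0.7895

Let h(s) be the probability of absorption at Resolved starting from transient state s. Then h(Resolved) = 1 and h(Tier 2) = 0. By first-step analysis:
h(Tier 1) = 0.1·0 + 0.2·h(Tier 1) + 0.2·h(Escalated) + 0.2·h(Tier 3) + 0.3·1
h(Escalated) = 0.2·h(Tier 1) + 0.3·h(Escalated) + 0.2·h(Tier 3) + 0.3·1
h(Tier 3) = 0.1·0 + 0.3·h(Tier 1) + 0.1·h(Escalated) + 0.2·h(Tier 3) + 0.3·1
Solving: h(Tier 1) = 0.7895, h(Escalated) = 0.8772, h(Tier 3) = 0.7807.
Starting from Tier 1, the probability is 0.7895.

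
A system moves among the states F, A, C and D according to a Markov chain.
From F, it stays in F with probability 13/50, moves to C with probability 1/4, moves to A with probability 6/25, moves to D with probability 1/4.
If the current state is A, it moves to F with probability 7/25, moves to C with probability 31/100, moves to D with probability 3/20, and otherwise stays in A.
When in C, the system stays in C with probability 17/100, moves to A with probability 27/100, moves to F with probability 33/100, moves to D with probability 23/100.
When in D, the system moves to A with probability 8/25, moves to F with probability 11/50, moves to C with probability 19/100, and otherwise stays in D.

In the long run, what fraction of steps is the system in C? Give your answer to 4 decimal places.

Let the stationary distribution be π with π = πP and π_1 + π_2 + π_3 + π_4 = 1.
π_1 = 0.26·π_1 + 0.28·π_2 + 0.33·π_3 + 0.22·π_4
π_2 = 0.24·π_1 + 0.26·π_2 + 0.27·π_3 + 0.32·π_4
π_3 = 0.25·π_1 + 0.31·π_2 + 0.17·π_3 + 0.19·π_4
Solving with the normalization constraint gives π = (0.2729, 0.2702, 0.2341, 0.2227).
So the stationary probability of C is 0.2341.

0.2341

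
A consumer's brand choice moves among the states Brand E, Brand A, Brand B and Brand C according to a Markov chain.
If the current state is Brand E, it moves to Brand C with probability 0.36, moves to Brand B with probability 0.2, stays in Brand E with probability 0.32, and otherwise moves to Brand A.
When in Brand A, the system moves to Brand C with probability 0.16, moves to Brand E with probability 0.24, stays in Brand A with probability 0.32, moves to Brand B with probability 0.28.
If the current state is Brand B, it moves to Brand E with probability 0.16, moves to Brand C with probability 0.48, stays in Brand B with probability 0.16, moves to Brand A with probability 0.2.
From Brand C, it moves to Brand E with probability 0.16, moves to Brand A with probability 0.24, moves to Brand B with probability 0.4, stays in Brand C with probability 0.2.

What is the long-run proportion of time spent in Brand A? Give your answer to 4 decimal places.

0.2217

Let the stationary distribution be π with π = πP and π_1 + π_2 + π_3 + π_4 = 1.
π_1 = 0.32·π_1 + 0.24·π_2 + 0.16·π_3 + 0.16·π_4
π_2 = 0.12·π_1 + 0.32·π_2 + 0.2·π_3 + 0.24·π_4
π_3 = 0.2·π_1 + 0.28·π_2 + 0.16·π_3 + 0.4·π_4
Solving with the normalization constraint gives π = (0.2116, 0.2217, 0.2670, 0.2997).
So the stationary probability of Brand A is 0.2217.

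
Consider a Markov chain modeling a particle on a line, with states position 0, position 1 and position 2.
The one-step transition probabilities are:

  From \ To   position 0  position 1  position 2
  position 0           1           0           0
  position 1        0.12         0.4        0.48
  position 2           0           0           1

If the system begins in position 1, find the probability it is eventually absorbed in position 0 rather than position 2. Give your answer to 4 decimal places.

Let h(s) be the probability of absorption at position 0 starting from transient state s. Then h(position 0) = 1 and h(position 2) = 0. By first-step analysis:
h(position 1) = 0.12·1 + 0.4·h(position 1) + 0.48·0
Solving: h(position 1) = 0.2000.
Starting from position 1, the probability is 0.2000.

0.2000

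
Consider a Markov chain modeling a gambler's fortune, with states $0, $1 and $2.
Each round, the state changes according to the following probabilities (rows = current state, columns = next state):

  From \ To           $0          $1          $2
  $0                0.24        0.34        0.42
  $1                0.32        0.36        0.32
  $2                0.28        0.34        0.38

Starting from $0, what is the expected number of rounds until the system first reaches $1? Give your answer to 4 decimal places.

2.9412

Let t(s) be the expected number of rounds to first reach $1 from state s, with t($1) = 0. Conditioning on the first round:
t($0) = 1 + 0.24·t($0) + 0.42·t($2)
t($2) = 1 + 0.28·t($0) + 0.38·t($2)
Solving: t($0) = 2.9412, t($2) = 2.9412.
Expected rounds from $0 to $1: 2.9412.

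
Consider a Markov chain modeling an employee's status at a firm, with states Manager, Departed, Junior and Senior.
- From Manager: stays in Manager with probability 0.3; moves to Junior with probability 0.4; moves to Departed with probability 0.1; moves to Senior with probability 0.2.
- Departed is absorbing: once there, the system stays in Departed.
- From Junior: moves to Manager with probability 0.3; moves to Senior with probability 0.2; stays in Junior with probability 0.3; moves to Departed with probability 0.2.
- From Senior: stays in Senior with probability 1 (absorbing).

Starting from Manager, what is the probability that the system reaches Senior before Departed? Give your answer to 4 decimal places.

Let h(s) be the probability of absorption at Senior starting from transient state s. Then h(Senior) = 1 and h(Departed) = 0. By first-step analysis:
h(Manager) = 0.3·h(Manager) + 0.1·0 + 0.4·h(Junior) + 0.2·1
h(Junior) = 0.3·h(Manager) + 0.2·0 + 0.3·h(Junior) + 0.2·1
Solving: h(Manager) = 0.5946, h(Junior) = 0.5405.
Starting from Manager, the probability is 0.5946.

0.5946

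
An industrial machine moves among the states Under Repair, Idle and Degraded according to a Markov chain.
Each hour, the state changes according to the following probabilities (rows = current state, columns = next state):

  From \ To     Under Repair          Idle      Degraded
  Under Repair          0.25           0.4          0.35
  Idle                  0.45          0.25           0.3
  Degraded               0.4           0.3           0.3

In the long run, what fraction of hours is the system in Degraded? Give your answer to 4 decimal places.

Let the stationary distribution be π with π = πP and π_1 + π_2 + π_3 = 1.
π_1 = 0.25·π_1 + 0.45·π_2 + 0.4·π_3
π_2 = 0.4·π_1 + 0.25·π_2 + 0.3·π_3
Solving with the normalization constraint gives π = (0.3617, 0.3202, 0.3181).
So the stationary probability of Degraded is 0.3181.

0.3181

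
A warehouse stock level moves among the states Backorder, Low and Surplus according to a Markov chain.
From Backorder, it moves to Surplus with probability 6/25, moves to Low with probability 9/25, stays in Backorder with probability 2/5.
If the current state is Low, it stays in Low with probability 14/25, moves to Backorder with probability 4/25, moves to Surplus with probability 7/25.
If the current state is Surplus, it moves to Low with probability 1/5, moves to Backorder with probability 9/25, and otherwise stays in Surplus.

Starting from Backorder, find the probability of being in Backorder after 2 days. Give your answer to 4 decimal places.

0.3040

Sum over the intermediate state after 1 day:
P = P(Backorder→Backorder)·P(Backorder→Backorder) + P(Backorder→Low)·P(Low→Backorder) + P(Backorder→Surplus)·P(Surplus→Backorder)
  = 0.4×0.4 + 0.36×0.16 + 0.24×0.36
  = 0.1600 + 0.0576 + 0.0864 = 0.3040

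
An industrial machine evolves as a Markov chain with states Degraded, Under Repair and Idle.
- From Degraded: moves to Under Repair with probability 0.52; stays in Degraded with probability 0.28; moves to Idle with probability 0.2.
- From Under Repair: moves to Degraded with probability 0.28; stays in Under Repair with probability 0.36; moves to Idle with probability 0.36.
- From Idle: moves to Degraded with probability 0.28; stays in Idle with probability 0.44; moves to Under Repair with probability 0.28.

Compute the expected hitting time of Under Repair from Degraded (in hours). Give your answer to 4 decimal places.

2.1889

Let t(s) be the expected number of hours to first reach Under Repair from state s, with t(Under Repair) = 0. Conditioning on the first hour:
t(Degraded) = 1 + 0.28·t(Degraded) + 0.2·t(Idle)
t(Idle) = 1 + 0.28·t(Degraded) + 0.44·t(Idle)
Solving: t(Degraded) = 2.1889, t(Idle) = 2.8802.
Expected hours from Degraded to Under Repair: 2.1889.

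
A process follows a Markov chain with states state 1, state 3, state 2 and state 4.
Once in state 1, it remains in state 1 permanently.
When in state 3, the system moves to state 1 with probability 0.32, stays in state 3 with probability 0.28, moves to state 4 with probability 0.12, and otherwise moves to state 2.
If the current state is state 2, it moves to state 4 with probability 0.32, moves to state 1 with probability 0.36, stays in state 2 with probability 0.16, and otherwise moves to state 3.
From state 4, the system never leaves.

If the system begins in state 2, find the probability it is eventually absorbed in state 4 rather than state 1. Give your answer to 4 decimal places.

Let h(s) be the probability of absorption at state 4 starting from transient state s. Then h(state 4) = 1 and h(state 1) = 0. By first-step analysis:
h(state 3) = 0.32·0 + 0.28·h(state 3) + 0.28·h(state 2) + 0.12·1
h(state 2) = 0.36·0 + 0.16·h(state 3) + 0.16·h(state 2) + 0.32·1
Solving: h(state 3) = 0.3400, h(state 2) = 0.4457.
Starting from state 2, the probability is 0.4457.

0.4457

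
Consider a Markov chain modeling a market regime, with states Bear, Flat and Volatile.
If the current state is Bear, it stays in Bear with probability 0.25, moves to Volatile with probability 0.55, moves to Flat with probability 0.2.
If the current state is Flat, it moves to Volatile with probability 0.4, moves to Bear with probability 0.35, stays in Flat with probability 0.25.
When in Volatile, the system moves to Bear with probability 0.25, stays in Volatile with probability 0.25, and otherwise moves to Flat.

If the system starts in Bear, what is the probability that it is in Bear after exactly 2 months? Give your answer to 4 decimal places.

0.2700

Sum over the intermediate state after 1 month:
P = P(Bear→Bear)·P(Bear→Bear) + P(Bear→Flat)·P(Flat→Bear) + P(Bear→Volatile)·P(Volatile→Bear)
  = 0.25×0.25 + 0.2×0.35 + 0.55×0.25
  = 0.0625 + 0.0700 + 0.1375 = 0.2700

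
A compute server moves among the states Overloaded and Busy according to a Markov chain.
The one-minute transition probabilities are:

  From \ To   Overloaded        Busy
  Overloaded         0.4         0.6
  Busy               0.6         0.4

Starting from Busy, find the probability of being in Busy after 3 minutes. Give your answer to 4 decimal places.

Propagate the distribution vector 3 minutes from Busy.
After 0 minutes: (0.0000, 1.0000)
After 1 minute: (0.6000, 0.4000)
After 2 minutes: (0.4800, 0.5200)
After 3 minutes: (0.5040, 0.4960)
P(in Busy after 3 minutes) = 0.4960

0.4960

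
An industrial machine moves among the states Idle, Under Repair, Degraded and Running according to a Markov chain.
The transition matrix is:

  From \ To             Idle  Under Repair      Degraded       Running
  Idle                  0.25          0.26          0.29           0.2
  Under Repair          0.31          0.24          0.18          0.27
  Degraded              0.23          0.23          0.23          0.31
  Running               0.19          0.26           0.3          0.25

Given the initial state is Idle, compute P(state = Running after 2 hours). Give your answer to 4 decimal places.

0.2601

Propagate the distribution vector 2 hours from Idle.
After 0 hours: (1.0000, 0.0000, 0.0000, 0.0000)
After 1 hour: (0.2500, 0.2600, 0.2900, 0.2000)
After 2 hours: (0.2478, 0.2461, 0.2460, 0.2601)
P(in Running after 2 hours) = 0.2601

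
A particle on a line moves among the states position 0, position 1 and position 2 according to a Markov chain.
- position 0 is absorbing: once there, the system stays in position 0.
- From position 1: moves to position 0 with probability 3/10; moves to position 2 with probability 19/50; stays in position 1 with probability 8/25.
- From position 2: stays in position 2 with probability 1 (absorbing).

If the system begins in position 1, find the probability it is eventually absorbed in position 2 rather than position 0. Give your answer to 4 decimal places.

0.5588

Let h(s) be the probability of absorption at position 2 starting from transient state s. Then h(position 2) = 1 and h(position 0) = 0. By first-step analysis:
h(position 1) = 0.3·0 + 0.32·h(position 1) + 0.38·1
Solving: h(position 1) = 0.5588.
Starting from position 1, the probability is 0.5588.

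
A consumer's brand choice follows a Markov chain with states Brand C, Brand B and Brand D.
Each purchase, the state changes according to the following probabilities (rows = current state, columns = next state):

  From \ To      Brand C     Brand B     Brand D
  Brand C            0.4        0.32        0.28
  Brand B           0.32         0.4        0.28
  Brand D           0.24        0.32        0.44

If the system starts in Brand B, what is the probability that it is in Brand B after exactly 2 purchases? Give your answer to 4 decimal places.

0.3520

Sum over the intermediate state after 1 purchase:
P = P(Brand B→Brand C)·P(Brand C→Brand B) + P(Brand B→Brand B)·P(Brand B→Brand B) + P(Brand B→Brand D)·P(Brand D→Brand B)
  = 0.32×0.32 + 0.4×0.4 + 0.28×0.32
  = 0.1024 + 0.1600 + 0.0896 = 0.3520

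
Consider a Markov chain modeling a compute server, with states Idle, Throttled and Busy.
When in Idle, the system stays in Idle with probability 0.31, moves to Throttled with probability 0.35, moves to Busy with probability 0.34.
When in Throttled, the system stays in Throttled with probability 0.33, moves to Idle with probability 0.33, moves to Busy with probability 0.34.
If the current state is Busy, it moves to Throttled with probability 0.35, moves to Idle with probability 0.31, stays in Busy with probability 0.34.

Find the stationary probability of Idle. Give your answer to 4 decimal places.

Let the stationary distribution be π with π = πP and π_1 + π_2 + π_3 = 1.
π_1 = 0.31·π_1 + 0.33·π_2 + 0.31·π_3
π_2 = 0.35·π_1 + 0.33·π_2 + 0.35·π_3
Solving with the normalization constraint gives π = (0.3169, 0.3431, 0.3400).
So the stationary probability of Idle is 0.3169.

0.3169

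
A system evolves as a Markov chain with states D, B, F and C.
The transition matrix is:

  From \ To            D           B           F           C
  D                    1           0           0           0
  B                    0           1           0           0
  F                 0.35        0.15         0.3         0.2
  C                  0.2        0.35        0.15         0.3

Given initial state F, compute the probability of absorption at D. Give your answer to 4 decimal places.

0.6196

Let h(s) be the probability of absorption at D starting from transient state s. Then h(D) = 1 and h(B) = 0. By first-step analysis:
h(F) = 0.35·1 + 0.15·0 + 0.3·h(F) + 0.2·h(C)
h(C) = 0.2·1 + 0.35·0 + 0.15·h(F) + 0.3·h(C)
Solving: h(F) = 0.6196, h(C) = 0.4185.
Starting from F, the probability is 0.6196.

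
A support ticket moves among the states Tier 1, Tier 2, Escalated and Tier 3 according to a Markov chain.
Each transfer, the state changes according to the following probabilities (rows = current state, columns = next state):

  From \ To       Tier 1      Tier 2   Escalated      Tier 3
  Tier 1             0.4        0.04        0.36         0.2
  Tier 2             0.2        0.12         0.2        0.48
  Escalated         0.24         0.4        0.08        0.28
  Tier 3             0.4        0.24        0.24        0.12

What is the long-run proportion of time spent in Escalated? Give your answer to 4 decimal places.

0.2339

Let the stationary distribution be π with π = πP and π_1 + π_2 + π_3 + π_4 = 1.
π_1 = 0.4·π_1 + 0.2·π_2 + 0.24·π_3 + 0.4·π_4
π_2 = 0.04·π_1 + 0.12·π_2 + 0.4·π_3 + 0.24·π_4
π_3 = 0.36·π_1 + 0.2·π_2 + 0.08·π_3 + 0.24·π_4
Solving with the normalization constraint gives π = (0.3246, 0.1897, 0.2339, 0.2517).
So the stationary probability of Escalated is 0.2339.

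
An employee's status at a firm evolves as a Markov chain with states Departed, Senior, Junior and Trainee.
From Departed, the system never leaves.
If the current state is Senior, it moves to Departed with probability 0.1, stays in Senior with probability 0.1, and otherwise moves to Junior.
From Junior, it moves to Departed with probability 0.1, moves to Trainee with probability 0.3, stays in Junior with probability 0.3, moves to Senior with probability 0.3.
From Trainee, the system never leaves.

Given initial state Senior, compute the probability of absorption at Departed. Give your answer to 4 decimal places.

Let h(s) be the probability of absorption at Departed starting from transient state s. Then h(Departed) = 1 and h(Trainee) = 0. By first-step analysis:
h(Senior) = 0.1·1 + 0.1·h(Senior) + 0.8·h(Junior)
h(Junior) = 0.1·1 + 0.3·h(Senior) + 0.3·h(Junior) + 0.3·0
Solving: h(Senior) = 0.3846, h(Junior) = 0.3077.
Starting from Senior, the probability is 0.3846.

0.3846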